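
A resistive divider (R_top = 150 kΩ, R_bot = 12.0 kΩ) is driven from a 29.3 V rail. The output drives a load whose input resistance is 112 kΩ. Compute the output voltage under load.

The load sits in parallel with R_bot: R_bot‖R_L = (12.0 × 112) / (12.0 + 112) = 10.84 kΩ.
V_out = 29.3 × 10.84 / (150 + 10.84) = 29.3 × 10.84/160.8 = 1.97 V.
(Unloaded it would have been 2.17 V.)

V_out ≈ 1.97 V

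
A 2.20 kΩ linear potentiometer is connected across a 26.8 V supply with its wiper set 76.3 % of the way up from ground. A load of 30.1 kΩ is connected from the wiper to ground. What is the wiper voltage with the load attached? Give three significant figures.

V ≈ 20.2 V

The wiper splits the pot into (1−α)R = 521.4 Ω above and αR = 1679 Ω below.
Lower section ‖ load = 1590 Ω.
V_wiper = 26.8 × 1590/(521.4 + 1590) = 20.2 V.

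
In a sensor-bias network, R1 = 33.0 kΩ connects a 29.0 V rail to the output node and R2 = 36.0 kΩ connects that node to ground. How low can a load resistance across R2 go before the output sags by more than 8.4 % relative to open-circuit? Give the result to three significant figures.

R_L(min) ≈ 188 kΩ

Output resistance R_th = R1‖R2 = (33.0 × 36.0)/69.00 = 17.22 kΩ.
The fractional drop is R_th/(R_th + R_L); requiring this ≤ 0.0840 gives R_L ≥ R_th(1/0.0840 − 1) = 17.22 × 10.90 = 188 kΩ.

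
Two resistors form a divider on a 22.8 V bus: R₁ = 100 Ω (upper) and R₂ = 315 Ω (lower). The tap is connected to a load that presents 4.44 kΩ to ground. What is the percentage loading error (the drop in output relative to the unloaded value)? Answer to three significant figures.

1.68 %

The divider's output (Thévenin) resistance is R₁‖R₂ = 75.90 Ω.
Fractional drop under load = R_th/(R_th + R_L) = 75.90 / (75.90 + 4440) = 0.01681.
So the output falls by 1.68 %.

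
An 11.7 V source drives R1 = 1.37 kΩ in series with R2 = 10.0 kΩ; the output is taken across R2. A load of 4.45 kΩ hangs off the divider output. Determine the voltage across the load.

The load sits in parallel with R2: R2‖R_L = (10.0 × 4.45) / (10.0 + 4.45) = 3.080 kΩ.
V_out = 11.7 × 3.080 / (1.37 + 3.080) = 11.7 × 3.080/4.450 = 8.10 V.
(Unloaded it would have been 10.3 V.)

V_out ≈ 8.10 V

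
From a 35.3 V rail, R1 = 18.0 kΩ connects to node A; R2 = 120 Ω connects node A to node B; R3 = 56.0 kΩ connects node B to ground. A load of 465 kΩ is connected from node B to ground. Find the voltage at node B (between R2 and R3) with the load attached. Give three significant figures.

At node B, R3 is in parallel with the load: R3‖R_L = 49980 Ω.
Below node A the resistance is R2 + (R3‖R_L) = 50100 Ω, so V_A = 35.3 × 50100/68100 = 25.97 V.
Then V_B = V_A × (R3‖R_L)/(R2 + R3‖R_L) = 25.97 × 49980/50100 = 25.9 V.

V ≈ 25.9 V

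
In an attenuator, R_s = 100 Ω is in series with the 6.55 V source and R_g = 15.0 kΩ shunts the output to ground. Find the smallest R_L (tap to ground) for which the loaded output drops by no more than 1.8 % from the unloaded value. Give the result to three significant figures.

Output resistance R_th = R_s‖R_g = (100 × 15000)/15100 = 99.34 Ω.
The fractional drop is R_th/(R_th + R_L); requiring this ≤ 0.0180 gives R_L ≥ R_th(1/0.0180 − 1) = 99.34 × 54.56 = 5.42 kΩ.

R_L(min) ≈ 5.42 kΩ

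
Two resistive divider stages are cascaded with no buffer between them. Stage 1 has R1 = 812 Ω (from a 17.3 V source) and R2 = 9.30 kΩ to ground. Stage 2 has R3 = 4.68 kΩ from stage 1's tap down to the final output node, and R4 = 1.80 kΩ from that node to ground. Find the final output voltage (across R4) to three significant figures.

V_out ≈ 3.96 V

Stage 2 presents R3+R4 = 6480 Ω as a load on stage 1's tap.
Stage 1's lower leg becomes R2‖(R3+R4) = 3819 Ω, so V_mid = 17.3 × 3819/4631 = 14.27 V.
Stage 2 is itself unloaded: V_out = V_mid × R4/(R3+R4) = 14.27 × 1800/6480 = 3.96 V.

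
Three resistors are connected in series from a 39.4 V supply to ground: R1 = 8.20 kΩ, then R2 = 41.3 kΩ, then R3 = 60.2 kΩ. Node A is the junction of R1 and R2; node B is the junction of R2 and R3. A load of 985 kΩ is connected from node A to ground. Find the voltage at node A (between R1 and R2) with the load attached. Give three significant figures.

V ≈ 36.2 V

Below node A the series string R2+R3 = 101.5 kΩ sits in parallel with the 985 kΩ load: 92.02 kΩ.
V_A = 39.4 × 92.02/(8.20 + 92.02) = 36.2 V.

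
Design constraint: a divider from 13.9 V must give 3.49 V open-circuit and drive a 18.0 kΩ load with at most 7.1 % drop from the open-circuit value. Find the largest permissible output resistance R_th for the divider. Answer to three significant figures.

Loading drop = R_th/(R_th + R_L) ≤ 0.0710, so R_th ≤ R_L · ε/(1−ε) = 18.0 kΩ × 0.0710/0.9290 = 1.38 kΩ.

R_th ≤ 1.38 kΩ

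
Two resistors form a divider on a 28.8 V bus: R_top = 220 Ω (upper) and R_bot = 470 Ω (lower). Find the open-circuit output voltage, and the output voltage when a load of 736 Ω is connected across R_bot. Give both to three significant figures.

Open-circuit: V = 28.8 × 470/(220 + 470) = 19.6 V.
With the load, R_bot becomes R_bot‖R_L = 286.8 Ω, so V = 28.8 × 286.8/506.8 = 16.3 V.

Unloaded: 19.6 V; loaded: 16.3 V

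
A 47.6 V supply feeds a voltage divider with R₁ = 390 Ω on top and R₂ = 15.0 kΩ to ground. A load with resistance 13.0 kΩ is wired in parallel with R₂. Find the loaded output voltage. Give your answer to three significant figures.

The load sits in parallel with R₂: R₂‖R_L = (15000 × 13000) / (15000 + 13000) = 6964 Ω.
V_out = 47.6 × 6964 / (390 + 6964) = 47.6 × 6964/7354 = 45.1 V.

V_out ≈ 45.1 V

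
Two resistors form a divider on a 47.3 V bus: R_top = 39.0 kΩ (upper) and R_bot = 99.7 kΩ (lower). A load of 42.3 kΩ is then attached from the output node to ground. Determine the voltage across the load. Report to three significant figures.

The load sits in parallel with R_bot: R_bot‖R_L = (99.7 × 42.3) / (99.7 + 42.3) = 29.70 kΩ.
V_out = 47.3 × 29.70 / (39.0 + 29.70) = 47.3 × 29.70/68.70 = 20.4 V.
(Unloaded it would have been 34.0 V.)

V_out ≈ 20.4 V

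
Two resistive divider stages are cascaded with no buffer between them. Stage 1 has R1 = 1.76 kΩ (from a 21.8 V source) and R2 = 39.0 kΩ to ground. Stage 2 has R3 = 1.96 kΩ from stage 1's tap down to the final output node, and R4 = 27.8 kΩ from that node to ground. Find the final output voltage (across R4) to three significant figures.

Stage 2 presents R3+R4 = 29.76 kΩ as a load on stage 1's tap.
Stage 1's lower leg becomes R2‖(R3+R4) = 16.88 kΩ, so V_mid = 21.8 × 16.88/18.64 = 19.74 V.
Stage 2 is itself unloaded: V_out = V_mid × R4/(R3+R4) = 19.74 × 27.8/29.76 = 18.4 V.

V_out ≈ 18.4 V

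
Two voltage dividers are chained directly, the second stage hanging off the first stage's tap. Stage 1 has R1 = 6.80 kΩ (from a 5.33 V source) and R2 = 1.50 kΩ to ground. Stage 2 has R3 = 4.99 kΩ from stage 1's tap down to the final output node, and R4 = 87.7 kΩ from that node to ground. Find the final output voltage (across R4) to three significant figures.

Stage 2 presents R3+R4 = 92.69 kΩ as a load on stage 1's tap.
Stage 1's lower leg becomes R2‖(R3+R4) = 1.476 kΩ, so V_mid = 5.33 × 1.476/8.276 = 0.9506 V.
Stage 2 is itself unloaded: V_out = V_mid × R4/(R3+R4) = 0.9506 × 87.7/92.69 = 0.899 V.

V_out ≈ 0.899 V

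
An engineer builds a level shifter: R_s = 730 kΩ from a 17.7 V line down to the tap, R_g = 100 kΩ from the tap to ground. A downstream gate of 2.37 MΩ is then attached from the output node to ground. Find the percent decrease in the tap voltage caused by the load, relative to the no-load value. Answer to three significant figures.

The divider's output (Thévenin) resistance is R_s‖R_g = 87.95 kΩ.
Fractional drop under load = R_th/(R_th + R_L) = 87.95 / (87.95 + 2370) = 0.03578.
So the output falls by 3.58 %.

3.58 %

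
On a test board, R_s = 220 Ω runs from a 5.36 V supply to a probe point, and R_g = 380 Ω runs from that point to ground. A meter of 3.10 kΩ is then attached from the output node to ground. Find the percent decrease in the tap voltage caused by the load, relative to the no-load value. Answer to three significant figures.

4.30 %

The divider's output (Thévenin) resistance is R_s‖R_g = 139.3 Ω.
Fractional drop under load = R_th/(R_th + R_L) = 139.3 / (139.3 + 3100) = 0.04301.
So the output falls by 4.30 %.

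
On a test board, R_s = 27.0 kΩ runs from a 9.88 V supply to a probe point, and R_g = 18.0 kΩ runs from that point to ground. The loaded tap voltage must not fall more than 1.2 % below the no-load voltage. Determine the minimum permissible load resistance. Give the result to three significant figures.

R_L(min) ≈ 889 kΩ

Output resistance R_th = R_s‖R_g = (27.0 × 18.0)/45.00 = 10.80 kΩ.
The fractional drop is R_th/(R_th + R_L); requiring this ≤ 0.0120 gives R_L ≥ R_th(1/0.0120 − 1) = 10.80 × 82.33 = 889 kΩ.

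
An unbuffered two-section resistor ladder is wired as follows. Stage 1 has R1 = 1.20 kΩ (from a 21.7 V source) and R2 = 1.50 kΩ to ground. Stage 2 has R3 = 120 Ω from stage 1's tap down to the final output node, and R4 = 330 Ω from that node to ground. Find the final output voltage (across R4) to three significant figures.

Stage 2 presents R3+R4 = 450.0 Ω as a load on stage 1's tap.
Stage 1's lower leg becomes R2‖(R3+R4) = 346.2 Ω, so V_mid = 21.7 × 346.2/1546 = 4.858 V.
Stage 2 is itself unloaded: V_out = V_mid × R4/(R3+R4) = 4.858 × 330/450.0 = 3.56 V.

V_out ≈ 3.56 V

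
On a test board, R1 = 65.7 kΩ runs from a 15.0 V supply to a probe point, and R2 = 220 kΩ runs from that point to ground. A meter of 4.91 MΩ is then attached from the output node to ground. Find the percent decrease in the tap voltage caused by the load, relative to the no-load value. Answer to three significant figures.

The divider's output (Thévenin) resistance is R1‖R2 = 50.59 kΩ.
Fractional drop under load = R_th/(R_th + R_L) = 50.59 / (50.59 + 4910) = 0.01020.
So the output falls by 1.02 %.

1.02 %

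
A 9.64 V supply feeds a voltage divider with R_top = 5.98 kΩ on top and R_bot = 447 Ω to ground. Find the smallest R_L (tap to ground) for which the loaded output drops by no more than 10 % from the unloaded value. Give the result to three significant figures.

R_L(min) ≈ 3.74 kΩ

Output resistance R_th = R_top‖R_bot = (5980 × 447)/6427 = 415.9 Ω.
The fractional drop is R_th/(R_th + R_L); requiring this ≤ 0.100 gives R_L ≥ R_th(1/0.100 − 1) = 415.9 × 9.000 = 3.74 kΩ.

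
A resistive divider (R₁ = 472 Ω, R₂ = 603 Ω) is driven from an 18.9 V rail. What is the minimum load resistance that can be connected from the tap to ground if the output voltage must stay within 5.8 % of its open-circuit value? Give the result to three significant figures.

Output resistance R_th = R₁‖R₂ = (472 × 603)/1075 = 264.8 Ω.
The fractional drop is R_th/(R_th + R_L); requiring this ≤ 0.0580 gives R_L ≥ R_th(1/0.0580 − 1) = 264.8 × 16.24 = 4.30 kΩ.

R_L(min) ≈ 4.30 kΩ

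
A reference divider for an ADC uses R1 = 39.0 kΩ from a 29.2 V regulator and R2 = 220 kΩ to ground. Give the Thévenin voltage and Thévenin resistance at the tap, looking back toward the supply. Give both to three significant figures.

V_th = 24.8 V, R_th = 33.1 kΩ

V_th is the open-circuit tap voltage: 29.2 × 220/(39.0 + 220) = 24.8 V.
With the supply zeroed, R1 and R2 appear in parallel from the tap: R_th = R1‖R2 = (39.0 × 220)/259.0 = 33.1 kΩ.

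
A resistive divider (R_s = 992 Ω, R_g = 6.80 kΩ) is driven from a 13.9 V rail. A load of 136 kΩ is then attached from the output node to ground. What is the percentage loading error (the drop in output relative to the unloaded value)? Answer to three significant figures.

The divider's output (Thévenin) resistance is R_s‖R_g = 865.7 Ω.
Fractional drop under load = R_th/(R_th + R_L) = 865.7 / (865.7 + 136000) = 0.006325.
So the output falls by 0.633 %.

0.633 %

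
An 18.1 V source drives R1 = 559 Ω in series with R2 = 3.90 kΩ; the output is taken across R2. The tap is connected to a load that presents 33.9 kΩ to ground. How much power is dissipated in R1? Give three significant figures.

P ≈ 11.1 mW

Total resistance from the source is R1 + (R2‖R_L) = 4057 Ω, so I = 18.1/4057 Ω = 4.462 mA.
P = I²·R1 = (4.462 mA)² × 559 Ω = 11.1 mW.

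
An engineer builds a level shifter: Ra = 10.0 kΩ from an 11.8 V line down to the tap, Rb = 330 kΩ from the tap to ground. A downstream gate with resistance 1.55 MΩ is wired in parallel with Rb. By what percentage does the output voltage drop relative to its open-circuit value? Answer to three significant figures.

0.622 %

The divider's output (Thévenin) resistance is Ra‖Rb = 9.706 kΩ.
Fractional drop under load = R_th/(R_th + R_L) = 9.706 / (9.706 + 1550) = 0.006223.
So the output falls by 0.622 %.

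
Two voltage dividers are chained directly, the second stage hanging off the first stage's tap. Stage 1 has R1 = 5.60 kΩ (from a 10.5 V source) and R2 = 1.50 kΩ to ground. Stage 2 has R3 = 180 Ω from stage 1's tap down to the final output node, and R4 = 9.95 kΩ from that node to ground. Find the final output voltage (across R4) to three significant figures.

V_out ≈ 1.95 V

Stage 2 presents R3+R4 = 10130 Ω as a load on stage 1's tap.
Stage 1's lower leg becomes R2‖(R3+R4) = 1307 Ω, so V_mid = 10.5 × 1307/6907 = 1.986 V.
Stage 2 is itself unloaded: V_out = V_mid × R4/(R3+R4) = 1.986 × 9950/10130 = 1.95 V.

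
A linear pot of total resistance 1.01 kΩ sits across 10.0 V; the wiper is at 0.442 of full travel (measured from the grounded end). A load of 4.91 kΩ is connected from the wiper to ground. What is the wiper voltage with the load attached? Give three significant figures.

V ≈ 4.21 V

The wiper splits the pot into (1−α)R = 563.6 Ω above and αR = 446.4 Ω below.
Lower section ‖ load = 409.2 Ω.
V_wiper = 10.0 × 409.2/(563.6 + 409.2) = 4.21 V.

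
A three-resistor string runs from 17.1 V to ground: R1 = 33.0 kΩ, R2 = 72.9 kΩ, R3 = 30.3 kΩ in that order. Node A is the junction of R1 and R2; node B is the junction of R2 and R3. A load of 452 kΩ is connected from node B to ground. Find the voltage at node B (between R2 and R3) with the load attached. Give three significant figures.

At node B, R3 is in parallel with the load: R3‖R_L = 28.40 kΩ.
Below node A the resistance is R2 + (R3‖R_L) = 101.3 kΩ, so V_A = 17.1 × 101.3/134.3 = 12.90 V.
Then V_B = V_A × (R3‖R_L)/(R2 + R3‖R_L) = 12.90 × 28.40/101.3 = 3.62 V.

V ≈ 3.62 V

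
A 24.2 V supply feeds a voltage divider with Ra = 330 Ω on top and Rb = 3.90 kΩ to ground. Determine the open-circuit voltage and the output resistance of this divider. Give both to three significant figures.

V_th is the open-circuit tap voltage: 24.2 × 3900/(330 + 3900) = 22.3 V.
With the supply zeroed, Ra and Rb appear in parallel from the tap: R_th = Ra‖Rb = (330 × 3900)/4230 = 304 Ω.

V_th = 22.3 V, R_th = 304 Ω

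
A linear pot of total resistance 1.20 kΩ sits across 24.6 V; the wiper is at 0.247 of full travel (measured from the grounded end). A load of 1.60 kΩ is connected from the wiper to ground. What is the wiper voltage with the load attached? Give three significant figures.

The wiper splits the pot into (1−α)R = 903.6 Ω above and αR = 296.4 Ω below.
Lower section ‖ load = 250.1 Ω.
V_wiper = 24.6 × 250.1/(903.6 + 250.1) = 5.33 V.

V ≈ 5.33 V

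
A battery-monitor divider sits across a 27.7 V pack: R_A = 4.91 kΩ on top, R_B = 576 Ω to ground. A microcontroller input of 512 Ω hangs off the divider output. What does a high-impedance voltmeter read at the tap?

The load sits in parallel with R_B: R_B‖R_L = (576 × 512) / (576 + 512) = 271.1 Ω.
V_out = 27.7 × 271.1 / (4910 + 271.1) = 27.7 × 271.1/5181 = 1.45 V.

V_out ≈ 1.45 V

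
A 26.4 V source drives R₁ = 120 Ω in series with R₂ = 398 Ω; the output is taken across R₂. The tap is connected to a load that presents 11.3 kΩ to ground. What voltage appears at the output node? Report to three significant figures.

V_out ≈ 20.1 V

The load sits in parallel with R₂: R₂‖R_L = (398 × 11300) / (398 + 11300) = 384.5 Ω.
V_out = 26.4 × 384.5 / (120 + 384.5) = 26.4 × 384.5/504.5 = 20.1 V.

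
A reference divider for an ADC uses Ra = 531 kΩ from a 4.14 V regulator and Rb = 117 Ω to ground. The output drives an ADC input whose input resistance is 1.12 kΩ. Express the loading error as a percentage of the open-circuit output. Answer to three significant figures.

9.46 %

The divider's output (Thévenin) resistance is Ra‖Rb = 117.0 Ω.
Fractional drop under load = R_th/(R_th + R_L) = 117.0 / (117.0 + 1120) = 0.09456.
So the output falls by 9.46 %.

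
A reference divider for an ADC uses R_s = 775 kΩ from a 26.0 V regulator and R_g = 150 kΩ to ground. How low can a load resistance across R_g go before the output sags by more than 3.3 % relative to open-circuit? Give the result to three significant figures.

R_L(min) ≈ 3.68 MΩ

Output resistance R_th = R_s‖R_g = (775 × 150)/925.0 = 125.7 kΩ.
The fractional drop is R_th/(R_th + R_L); requiring this ≤ 0.0330 gives R_L ≥ R_th(1/0.0330 − 1) = 125.7 × 29.30 = 3.68 MΩ.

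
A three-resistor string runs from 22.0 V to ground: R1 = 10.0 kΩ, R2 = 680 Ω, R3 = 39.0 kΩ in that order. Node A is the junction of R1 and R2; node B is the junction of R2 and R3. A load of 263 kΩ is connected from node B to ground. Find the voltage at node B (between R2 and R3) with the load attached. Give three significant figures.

V ≈ 16.7 V

At node B, R3 is in parallel with the load: R3‖R_L = 33960 Ω.
Below node A the resistance is R2 + (R3‖R_L) = 34640 Ω, so V_A = 22.0 × 34640/44640 = 17.07 V.
Then V_B = V_A × (R3‖R_L)/(R2 + R3‖R_L) = 17.07 × 33960/34640 = 16.7 V.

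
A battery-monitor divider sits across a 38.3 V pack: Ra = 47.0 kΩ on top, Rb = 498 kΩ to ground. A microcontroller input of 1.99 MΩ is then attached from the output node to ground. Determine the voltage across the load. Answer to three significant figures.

The load sits in parallel with Rb: Rb‖R_L = (498 × 1990) / (498 + 1990) = 398.3 kΩ.
V_out = 38.3 × 398.3 / (47.0 + 398.3) = 38.3 × 398.3/445.3 = 34.3 V.

V_out ≈ 34.3 V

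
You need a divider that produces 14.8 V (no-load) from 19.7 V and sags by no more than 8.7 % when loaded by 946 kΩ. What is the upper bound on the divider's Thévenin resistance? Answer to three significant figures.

R_th ≤ 90.1 kΩ

Loading drop = R_th/(R_th + R_L) ≤ 0.0870, so R_th ≤ R_L · ε/(1−ε) = 946 kΩ × 0.0870/0.9130 = 90.1 kΩ.
(Any R1, R2 with R2/(R1+R2) = 0.751 and R1‖R2 ≤ 90.1 kΩ will meet the spec.)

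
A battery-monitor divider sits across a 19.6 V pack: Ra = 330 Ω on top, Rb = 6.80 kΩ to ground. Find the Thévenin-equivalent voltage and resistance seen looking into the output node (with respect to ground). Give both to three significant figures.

V_th is the open-circuit tap voltage: 19.6 × 6800/(330 + 6800) = 18.7 V.
With the supply zeroed, Ra and Rb appear in parallel from the tap: R_th = Ra‖Rb = (330 × 6800)/7130 = 315 Ω.

V_th = 18.7 V, R_th = 315 Ω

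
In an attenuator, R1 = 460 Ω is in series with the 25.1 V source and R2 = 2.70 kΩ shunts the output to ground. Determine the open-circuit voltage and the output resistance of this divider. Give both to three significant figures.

V_th = 21.4 V, R_th = 393 Ω

V_th is the open-circuit tap voltage: 25.1 × 2700/(460 + 2700) = 21.4 V.
With the supply zeroed, R1 and R2 appear in parallel from the tap: R_th = R1‖R2 = (460 × 2700)/3160 = 393 Ω.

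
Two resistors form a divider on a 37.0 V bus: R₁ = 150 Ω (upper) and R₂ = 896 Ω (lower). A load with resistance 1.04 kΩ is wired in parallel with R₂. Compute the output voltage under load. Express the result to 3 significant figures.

V_out ≈ 28.2 V

The load sits in parallel with R₂: R₂‖R_L = (896 × 1040) / (896 + 1040) = 481.3 Ω.
V_out = 37.0 × 481.3 / (150 + 481.3) = 37.0 × 481.3/631.3 = 28.2 V.
(Unloaded it would have been 31.7 V.)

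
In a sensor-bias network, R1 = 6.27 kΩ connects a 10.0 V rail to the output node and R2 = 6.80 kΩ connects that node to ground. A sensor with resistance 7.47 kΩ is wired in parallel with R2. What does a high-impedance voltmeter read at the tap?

V_out ≈ 3.62 V

The load sits in parallel with R2: R2‖R_L = (6.80 × 7.47) / (6.80 + 7.47) = 3.560 kΩ.
V_out = 10.0 × 3.560 / (6.27 + 3.560) = 10.0 × 3.560/9.830 = 3.62 V.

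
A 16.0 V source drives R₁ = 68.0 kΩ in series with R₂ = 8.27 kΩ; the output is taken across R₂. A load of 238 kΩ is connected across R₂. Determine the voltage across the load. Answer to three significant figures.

The load sits in parallel with R₂: R₂‖R_L = (8.27 × 238) / (8.27 + 238) = 7.992 kΩ.
V_out = 16.0 × 7.992 / (68.0 + 7.992) = 16.0 × 7.992/75.99 = 1.68 V.

V_out ≈ 1.68 V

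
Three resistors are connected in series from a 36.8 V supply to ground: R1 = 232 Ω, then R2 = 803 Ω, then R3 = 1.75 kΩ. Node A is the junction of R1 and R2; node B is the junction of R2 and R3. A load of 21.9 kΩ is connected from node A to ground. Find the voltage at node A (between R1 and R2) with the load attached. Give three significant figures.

V ≈ 33.4 V

Below node A the series string R2+R3 = 2553 Ω sits in parallel with the 21900 Ω load: 2286 Ω.
V_A = 36.8 × 2286/(232 + 2286) = 33.4 V.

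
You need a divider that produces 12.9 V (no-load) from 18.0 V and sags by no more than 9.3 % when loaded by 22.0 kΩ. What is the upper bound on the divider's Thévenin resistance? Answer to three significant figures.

Loading drop = R_th/(R_th + R_L) ≤ 0.0930, so R_th ≤ R_L · ε/(1−ε) = 22.0 kΩ × 0.0930/0.9070 = 2.26 kΩ.

R_th ≤ 2.26 kΩ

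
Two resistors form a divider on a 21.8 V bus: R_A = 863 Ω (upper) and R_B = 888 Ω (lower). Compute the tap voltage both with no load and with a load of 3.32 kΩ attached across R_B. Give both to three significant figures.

Open-circuit: V = 21.8 × 888/(863 + 888) = 11.1 V.
With the load, R_B becomes R_B‖R_L = 700.6 Ω, so V = 21.8 × 700.6/1564 = 9.77 V.

Unloaded: 11.1 V; loaded: 9.77 V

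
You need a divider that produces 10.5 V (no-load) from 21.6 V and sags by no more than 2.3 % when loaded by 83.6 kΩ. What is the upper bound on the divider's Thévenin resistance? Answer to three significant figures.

R_th ≤ 1.97 kΩ

Loading drop = R_th/(R_th + R_L) ≤ 0.0230, so R_th ≤ R_L · ε/(1−ε) = 83.6 kΩ × 0.0230/0.9770 = 1.97 kΩ.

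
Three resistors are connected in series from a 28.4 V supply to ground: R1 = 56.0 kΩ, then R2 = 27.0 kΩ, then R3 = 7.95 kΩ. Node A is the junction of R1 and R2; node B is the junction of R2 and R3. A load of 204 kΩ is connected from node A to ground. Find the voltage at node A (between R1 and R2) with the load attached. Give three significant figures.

Below node A the series string R2+R3 = 34.95 kΩ sits in parallel with the 204 kΩ load: 29.84 kΩ.
V_A = 28.4 × 29.84/(56.0 + 29.84) = 9.87 V.

V ≈ 9.87 V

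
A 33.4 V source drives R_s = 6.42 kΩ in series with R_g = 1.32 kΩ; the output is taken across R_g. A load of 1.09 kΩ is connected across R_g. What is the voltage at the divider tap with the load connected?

The load sits in parallel with R_g: R_g‖R_L = (1.32 × 1.09) / (1.32 + 1.09) = 0.5970 kΩ.
V_out = 33.4 × 0.5970 / (6.42 + 0.5970) = 33.4 × 0.5970/7.017 = 2.84 V.
(Unloaded it would have been 5.70 V.)

V_out ≈ 2.84 V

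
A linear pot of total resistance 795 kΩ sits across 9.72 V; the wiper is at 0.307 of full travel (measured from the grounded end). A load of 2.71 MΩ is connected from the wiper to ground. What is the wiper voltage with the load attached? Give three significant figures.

The wiper splits the pot into (1−α)R = 550.9 kΩ above and αR = 244.1 kΩ below.
Lower section ‖ load = 223.9 kΩ.
V_wiper = 9.72 × 223.9/(550.9 + 223.9) = 2.81 V.

V ≈ 2.81 V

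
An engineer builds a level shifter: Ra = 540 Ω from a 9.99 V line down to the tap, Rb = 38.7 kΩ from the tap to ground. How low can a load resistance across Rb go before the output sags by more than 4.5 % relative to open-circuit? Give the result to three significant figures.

Output resistance R_th = Ra‖Rb = (540 × 38700)/39240 = 532.6 Ω.
The fractional drop is R_th/(R_th + R_L); requiring this ≤ 0.0450 gives R_L ≥ R_th(1/0.0450 − 1) = 532.6 × 21.22 = 11.3 kΩ.

R_L(min) ≈ 11.3 kΩ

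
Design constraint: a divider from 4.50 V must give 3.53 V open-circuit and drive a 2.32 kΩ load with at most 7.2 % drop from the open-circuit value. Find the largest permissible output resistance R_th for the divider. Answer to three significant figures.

Loading drop = R_th/(R_th + R_L) ≤ 0.0720, so R_th ≤ R_L · ε/(1−ε) = 2.32 kΩ × 0.0720/0.9280 = 180 Ω.
(Any R1, R2 with R2/(R1+R2) = 0.784 and R1‖R2 ≤ 180 Ω will meet the spec.)

R_th ≤ 180 Ω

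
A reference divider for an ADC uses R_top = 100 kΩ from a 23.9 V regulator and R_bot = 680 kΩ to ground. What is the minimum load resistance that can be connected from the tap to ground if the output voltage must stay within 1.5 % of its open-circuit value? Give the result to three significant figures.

Output resistance R_th = R_top‖R_bot = (100 × 680)/780.0 = 87.18 kΩ.
The fractional drop is R_th/(R_th + R_L); requiring this ≤ 0.0150 gives R_L ≥ R_th(1/0.0150 − 1) = 87.18 × 65.67 = 5.72 MΩ.

R_L(min) ≈ 5.72 MΩ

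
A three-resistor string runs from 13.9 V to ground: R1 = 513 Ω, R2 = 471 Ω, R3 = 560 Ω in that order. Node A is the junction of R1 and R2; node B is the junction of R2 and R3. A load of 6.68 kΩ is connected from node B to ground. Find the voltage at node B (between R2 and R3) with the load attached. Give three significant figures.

V ≈ 4.79 V

At node B, R3 is in parallel with the load: R3‖R_L = 516.7 Ω.
Below node A the resistance is R2 + (R3‖R_L) = 987.7 Ω, so V_A = 13.9 × 987.7/1501 = 9.148 V.
Then V_B = V_A × (R3‖R_L)/(R2 + R3‖R_L) = 9.148 × 516.7/987.7 = 4.79 V.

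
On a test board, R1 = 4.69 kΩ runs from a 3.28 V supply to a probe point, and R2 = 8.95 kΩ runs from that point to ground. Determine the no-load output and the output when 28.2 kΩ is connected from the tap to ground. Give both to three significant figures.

Open-circuit: V = 3.28 × 8.95/(4.69 + 8.95) = 2.15 V.
With the load, R2 becomes R2‖R_L = 6.794 kΩ, so V = 3.28 × 6.794/11.48 = 1.94 V.

Unloaded: 2.15 V; loaded: 1.94 V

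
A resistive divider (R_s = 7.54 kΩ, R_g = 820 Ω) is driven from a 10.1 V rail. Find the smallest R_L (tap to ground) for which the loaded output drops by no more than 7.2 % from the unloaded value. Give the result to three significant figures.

R_L(min) ≈ 9.53 kΩ

Output resistance R_th = R_s‖R_g = (7540 × 820)/8360 = 739.6 Ω.
The fractional drop is R_th/(R_th + R_L); requiring this ≤ 0.0720 gives R_L ≥ R_th(1/0.0720 − 1) = 739.6 × 12.89 = 9.53 kΩ.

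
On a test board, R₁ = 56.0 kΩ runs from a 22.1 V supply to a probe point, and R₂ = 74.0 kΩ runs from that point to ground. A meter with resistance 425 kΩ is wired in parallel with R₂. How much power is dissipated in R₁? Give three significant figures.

P ≈ 1.93 mW

Total resistance from the source is R₁ + (R₂‖R_L) = 119.0 kΩ, so I = 22.1/119.0 kΩ = 0.1857 mA.
P = I²·R₁ = (0.1857 mA)² × 56.0 kΩ = 1.93 mW.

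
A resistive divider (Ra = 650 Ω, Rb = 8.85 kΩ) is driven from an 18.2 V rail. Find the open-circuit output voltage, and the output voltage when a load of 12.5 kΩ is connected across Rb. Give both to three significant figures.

Open-circuit: V = 18.2 × 8850/(650 + 8850) = 17.0 V.
With the load, Rb becomes Rb‖R_L = 5181 Ω, so V = 18.2 × 5181/5831 = 16.2 V.

Unloaded: 17.0 V; loaded: 16.2 V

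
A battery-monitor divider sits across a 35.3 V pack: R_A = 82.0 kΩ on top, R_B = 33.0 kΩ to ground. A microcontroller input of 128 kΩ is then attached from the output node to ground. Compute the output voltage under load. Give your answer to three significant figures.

V_out ≈ 8.56 V

The load sits in parallel with R_B: R_B‖R_L = (33.0 × 128) / (33.0 + 128) = 26.24 kΩ.
V_out = 35.3 × 26.24 / (82.0 + 26.24) = 35.3 × 26.24/108.2 = 8.56 V.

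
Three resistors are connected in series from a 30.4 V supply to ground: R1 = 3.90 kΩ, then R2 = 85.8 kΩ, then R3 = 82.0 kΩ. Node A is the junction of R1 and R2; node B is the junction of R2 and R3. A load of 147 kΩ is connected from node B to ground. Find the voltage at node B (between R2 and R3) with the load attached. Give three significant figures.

V ≈ 11.2 V

At node B, R3 is in parallel with the load: R3‖R_L = 52.64 kΩ.
Below node A the resistance is R2 + (R3‖R_L) = 138.4 kΩ, so V_A = 30.4 × 138.4/142.3 = 29.57 V.
Then V_B = V_A × (R3‖R_L)/(R2 + R3‖R_L) = 29.57 × 52.64/138.4 = 11.2 V.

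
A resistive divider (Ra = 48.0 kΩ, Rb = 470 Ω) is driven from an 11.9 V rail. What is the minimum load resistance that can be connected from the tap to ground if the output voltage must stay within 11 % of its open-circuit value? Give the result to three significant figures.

R_L(min) ≈ 3.77 kΩ

Output resistance R_th = Ra‖Rb = (48000 × 470)/48470 = 465.4 Ω.
The fractional drop is R_th/(R_th + R_L); requiring this ≤ 0.110 gives R_L ≥ R_th(1/0.110 − 1) = 465.4 × 8.091 = 3.77 kΩ.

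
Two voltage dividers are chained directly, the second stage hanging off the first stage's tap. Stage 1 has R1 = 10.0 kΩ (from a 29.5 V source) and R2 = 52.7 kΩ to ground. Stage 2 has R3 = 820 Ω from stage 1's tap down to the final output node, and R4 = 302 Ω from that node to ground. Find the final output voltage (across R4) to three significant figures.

V_out ≈ 0.786 V

Stage 2 presents R3+R4 = 1122 Ω as a load on stage 1's tap.
Stage 1's lower leg becomes R2‖(R3+R4) = 1099 Ω, so V_mid = 29.5 × 1099/11100 = 2.920 V.
Stage 2 is itself unloaded: V_out = V_mid × R4/(R3+R4) = 2.920 × 302/1122 = 0.786 V.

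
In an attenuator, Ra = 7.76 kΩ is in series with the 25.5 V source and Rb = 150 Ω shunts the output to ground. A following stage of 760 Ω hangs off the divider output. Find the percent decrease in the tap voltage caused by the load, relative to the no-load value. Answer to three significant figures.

Unloaded V = 25.5 × 150/7910 = 0.4836 V.
Loaded: Rb‖R_L = 125.3 Ω, giving V = 25.5 × 125.3/7885 = 0.4051 V.
Drop = (0.4836 − 0.4051) / 0.4836 = 16.2 %.

16.2 %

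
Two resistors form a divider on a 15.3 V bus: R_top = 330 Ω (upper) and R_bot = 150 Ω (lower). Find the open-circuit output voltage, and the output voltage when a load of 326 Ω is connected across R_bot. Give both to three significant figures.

Open-circuit: V = 15.3 × 150/(330 + 150) = 4.78 V.
With the load, R_bot becomes R_bot‖R_L = 102.7 Ω, so V = 15.3 × 102.7/432.7 = 3.63 V.

Unloaded: 4.78 V; loaded: 3.63 V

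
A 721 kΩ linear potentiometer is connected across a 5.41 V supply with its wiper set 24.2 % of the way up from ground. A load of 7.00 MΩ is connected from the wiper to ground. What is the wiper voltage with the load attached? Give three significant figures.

V ≈ 1.28 V

The wiper splits the pot into (1−α)R = 546.5 kΩ above and αR = 174.5 kΩ below.
Lower section ‖ load = 170.2 kΩ.
V_wiper = 5.41 × 170.2/(546.5 + 170.2) = 1.28 V.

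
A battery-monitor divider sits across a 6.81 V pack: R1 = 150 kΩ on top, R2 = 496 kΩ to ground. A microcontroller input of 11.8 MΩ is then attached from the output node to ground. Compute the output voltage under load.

The load sits in parallel with R2: R2‖R_L = (496 × 11800) / (496 + 11800) = 476.0 kΩ.
V_out = 6.81 × 476.0 / (150 + 476.0) = 6.81 × 476.0/626.0 = 5.18 V.

V_out ≈ 5.18 V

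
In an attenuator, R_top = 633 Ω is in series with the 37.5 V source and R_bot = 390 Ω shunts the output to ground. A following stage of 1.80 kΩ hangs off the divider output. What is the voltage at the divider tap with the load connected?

The load sits in parallel with R_bot: R_bot‖R_L = (390 × 1800) / (390 + 1800) = 320.5 Ω.
V_out = 37.5 × 320.5 / (633 + 320.5) = 37.5 × 320.5/953.5 = 12.6 V.

V_out ≈ 12.6 V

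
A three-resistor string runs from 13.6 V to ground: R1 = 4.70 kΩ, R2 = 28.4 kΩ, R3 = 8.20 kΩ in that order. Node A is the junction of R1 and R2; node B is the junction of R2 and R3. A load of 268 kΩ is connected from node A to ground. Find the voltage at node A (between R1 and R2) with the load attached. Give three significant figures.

V ≈ 11.9 V

Below node A the series string R2+R3 = 36.60 kΩ sits in parallel with the 268 kΩ load: 32.20 kΩ.
V_A = 13.6 × 32.20/(4.70 + 32.20) = 11.9 V.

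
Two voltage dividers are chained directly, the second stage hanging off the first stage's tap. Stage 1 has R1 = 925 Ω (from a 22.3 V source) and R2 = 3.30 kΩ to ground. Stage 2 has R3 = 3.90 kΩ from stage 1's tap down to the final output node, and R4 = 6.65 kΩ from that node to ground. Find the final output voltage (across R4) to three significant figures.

V_out ≈ 10.3 V

Stage 2 presents R3+R4 = 10550 Ω as a load on stage 1's tap.
Stage 1's lower leg becomes R2‖(R3+R4) = 2514 Ω, so V_mid = 22.3 × 2514/3439 = 16.30 V.
Stage 2 is itself unloaded: V_out = V_mid × R4/(R3+R4) = 16.30 × 6650/10550 = 10.3 V.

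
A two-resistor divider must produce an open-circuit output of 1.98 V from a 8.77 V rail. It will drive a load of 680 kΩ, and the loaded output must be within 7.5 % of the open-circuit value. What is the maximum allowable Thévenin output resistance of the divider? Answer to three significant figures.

Loading drop = R_th/(R_th + R_L) ≤ 0.0750, so R_th ≤ R_L · ε/(1−ε) = 680 kΩ × 0.0750/0.9250 = 55.1 kΩ.

R_th ≤ 55.1 kΩ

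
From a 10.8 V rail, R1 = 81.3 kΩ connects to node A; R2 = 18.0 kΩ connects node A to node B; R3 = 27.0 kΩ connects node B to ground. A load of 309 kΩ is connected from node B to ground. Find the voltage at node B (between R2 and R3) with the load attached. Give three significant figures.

V ≈ 2.16 V

At node B, R3 is in parallel with the load: R3‖R_L = 24.83 kΩ.
Below node A the resistance is R2 + (R3‖R_L) = 42.83 kΩ, so V_A = 10.8 × 42.83/124.1 = 3.726 V.
Then V_B = V_A × (R3‖R_L)/(R2 + R3‖R_L) = 3.726 × 24.83/42.83 = 2.16 V.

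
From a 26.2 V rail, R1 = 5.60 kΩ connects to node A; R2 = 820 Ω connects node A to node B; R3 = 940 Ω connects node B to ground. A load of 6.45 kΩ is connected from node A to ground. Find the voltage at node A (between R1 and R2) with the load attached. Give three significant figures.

Below node A the series string R2+R3 = 1760 Ω sits in parallel with the 6450 Ω load: 1383 Ω.
V_A = 26.2 × 1383/(5600 + 1383) = 5.19 V.

V ≈ 5.19 V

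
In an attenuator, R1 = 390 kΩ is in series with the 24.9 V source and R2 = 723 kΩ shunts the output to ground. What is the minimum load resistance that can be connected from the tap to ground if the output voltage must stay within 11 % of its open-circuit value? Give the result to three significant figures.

Output resistance R_th = R1‖R2 = (390 × 723)/1113 = 253.3 kΩ.
The fractional drop is R_th/(R_th + R_L); requiring this ≤ 0.110 gives R_L ≥ R_th(1/0.110 − 1) = 253.3 × 8.091 = 2.05 MΩ.

R_L(min) ≈ 2.05 MΩ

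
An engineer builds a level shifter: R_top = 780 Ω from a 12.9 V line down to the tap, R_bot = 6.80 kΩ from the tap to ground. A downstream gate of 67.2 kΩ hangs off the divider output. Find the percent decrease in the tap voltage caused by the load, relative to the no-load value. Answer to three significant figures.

The divider's output (Thévenin) resistance is R_top‖R_bot = 699.7 Ω.
Fractional drop under load = R_th/(R_th + R_L) = 699.7 / (699.7 + 67200) = 0.01031.
So the output falls by 1.03 %.

1.03 %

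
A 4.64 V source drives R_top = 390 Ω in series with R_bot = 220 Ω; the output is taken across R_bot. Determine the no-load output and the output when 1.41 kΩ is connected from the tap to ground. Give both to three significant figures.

Open-circuit: V = 4.64 × 220/(390 + 220) = 1.67 V.
With the load, R_bot becomes R_bot‖R_L = 190.3 Ω, so V = 4.64 × 190.3/580.3 = 1.52 V.

Unloaded: 1.67 V; loaded: 1.52 V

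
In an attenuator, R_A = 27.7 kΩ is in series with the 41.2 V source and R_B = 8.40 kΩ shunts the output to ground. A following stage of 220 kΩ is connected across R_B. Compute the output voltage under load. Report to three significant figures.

The load sits in parallel with R_B: R_B‖R_L = (8.40 × 220) / (8.40 + 220) = 8.091 kΩ.
V_out = 41.2 × 8.091 / (27.7 + 8.091) = 41.2 × 8.091/35.79 = 9.31 V.
(Unloaded it would have been 9.59 V.)

V_out ≈ 9.31 V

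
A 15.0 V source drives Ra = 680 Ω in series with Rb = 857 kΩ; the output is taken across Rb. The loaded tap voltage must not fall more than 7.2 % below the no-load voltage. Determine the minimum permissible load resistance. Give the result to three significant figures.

R_L(min) ≈ 8.76 kΩ

Output resistance R_th = Ra‖Rb = (680 × 857000)/857700 = 679.5 Ω.
The fractional drop is R_th/(R_th + R_L); requiring this ≤ 0.0720 gives R_L ≥ R_th(1/0.0720 − 1) = 679.5 × 12.89 = 8.76 kΩ.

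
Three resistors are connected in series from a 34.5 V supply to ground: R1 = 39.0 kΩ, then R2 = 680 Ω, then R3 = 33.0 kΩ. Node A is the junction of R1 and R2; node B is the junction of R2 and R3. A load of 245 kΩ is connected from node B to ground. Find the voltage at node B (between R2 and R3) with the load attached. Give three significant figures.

At node B, R3 is in parallel with the load: R3‖R_L = 29080 Ω.
Below node A the resistance is R2 + (R3‖R_L) = 29760 Ω, so V_A = 34.5 × 29760/68760 = 14.93 V.
Then V_B = V_A × (R3‖R_L)/(R2 + R3‖R_L) = 14.93 × 29080/29760 = 14.6 V.

V ≈ 14.6 V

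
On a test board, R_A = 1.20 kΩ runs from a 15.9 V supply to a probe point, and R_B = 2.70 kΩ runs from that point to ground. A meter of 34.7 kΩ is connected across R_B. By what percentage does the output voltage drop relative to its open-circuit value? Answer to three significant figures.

The divider's output (Thévenin) resistance is R_A‖R_B = 0.8308 kΩ.
Fractional drop under load = R_th/(R_th + R_L) = 0.8308 / (0.8308 + 34.7) = 0.02338.
So the output falls by 2.34 %.

2.34 %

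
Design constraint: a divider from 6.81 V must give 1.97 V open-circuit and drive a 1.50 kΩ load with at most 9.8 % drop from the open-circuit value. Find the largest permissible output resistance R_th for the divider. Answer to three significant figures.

Loading drop = R_th/(R_th + R_L) ≤ 0.0980, so R_th ≤ R_L · ε/(1−ε) = 1.50 kΩ × 0.0980/0.9020 = 163 Ω.
(Any R1, R2 with R2/(R1+R2) = 0.289 and R1‖R2 ≤ 163 Ω will meet the spec.)

R_th ≤ 163 Ω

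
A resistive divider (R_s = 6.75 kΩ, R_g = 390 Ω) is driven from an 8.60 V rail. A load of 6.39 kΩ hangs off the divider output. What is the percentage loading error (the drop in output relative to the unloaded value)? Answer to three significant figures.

The divider's output (Thévenin) resistance is R_s‖R_g = 368.7 Ω.
Fractional drop under load = R_th/(R_th + R_L) = 368.7 / (368.7 + 6390) = 0.05455.
So the output falls by 5.46 %.

5.46 %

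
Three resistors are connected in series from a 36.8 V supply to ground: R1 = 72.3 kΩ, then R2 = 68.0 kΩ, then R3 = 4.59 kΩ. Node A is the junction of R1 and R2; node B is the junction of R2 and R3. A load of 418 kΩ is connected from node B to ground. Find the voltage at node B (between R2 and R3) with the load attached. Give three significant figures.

V ≈ 1.15 V

At node B, R3 is in parallel with the load: R3‖R_L = 4.540 kΩ.
Below node A the resistance is R2 + (R3‖R_L) = 72.54 kΩ, so V_A = 36.8 × 72.54/144.8 = 18.43 V.
Then V_B = V_A × (R3‖R_L)/(R2 + R3‖R_L) = 18.43 × 4.540/72.54 = 1.15 V.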